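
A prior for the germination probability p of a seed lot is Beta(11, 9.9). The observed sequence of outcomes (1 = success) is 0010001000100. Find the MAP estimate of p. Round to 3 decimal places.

p̂_MAP = 0.408

Prior: Beta(11, 9.9).
Data: 3 successes in 13 trials (from the sequence). The binomial likelihood contributes p^3(1−p)^10, so the posterior is Beta(11+3, 9.9+10) = Beta(14, 19.9).
For Beta(a, b) with a, b > 1 the mode is (a−1)/(a+b−2) = 13/31.9 ≈ 0.408.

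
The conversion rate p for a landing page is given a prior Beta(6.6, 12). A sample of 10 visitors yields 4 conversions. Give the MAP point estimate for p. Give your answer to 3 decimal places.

Prior: Beta(6.6, 12).
Data: 4 successes in 10 trials. The binomial likelihood contributes p^4(1−p)^6, so the posterior is Beta(6.6+4, 12+6) = Beta(10.6, 18).
For Beta(a, b) with a, b > 1 the mode is (a−1)/(a+b−2) = 9.6/26.6 ≈ 0.361.

p̂_MAP = 0.361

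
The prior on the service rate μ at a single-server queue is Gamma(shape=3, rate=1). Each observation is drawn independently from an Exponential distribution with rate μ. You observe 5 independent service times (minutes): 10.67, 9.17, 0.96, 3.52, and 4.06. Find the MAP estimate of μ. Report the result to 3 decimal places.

The Exponential(rate=μ) likelihood is ∝ μ^n e^(−μΣtᵢ). Here n = 5 and Σtᵢ = 10.67 + 9.17 + 0.96 + 3.52 + 4.06 = 28.38.
Posterior ∝ μ^2e^(−1μ) · μ^5e^(−28.38μ) = μ^7e^(−29.38μ), i.e. Gamma(8, 29.38).
Mode = (a−1)/b = 7/29.38 ≈ 0.238.

μ̂_MAP = 0.238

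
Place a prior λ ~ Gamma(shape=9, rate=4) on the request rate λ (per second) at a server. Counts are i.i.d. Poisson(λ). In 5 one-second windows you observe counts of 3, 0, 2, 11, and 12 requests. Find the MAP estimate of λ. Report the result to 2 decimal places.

Σxᵢ = 3+0+2+11+12 = 28, with n = 5.
Posterior ∝ λ^8e^(−4λ) · λ^28e^(−5λ) = λ^36e^(−9λ), i.e. Gamma(shape=37, rate=9).
The mode of a Gamma(a, b) with a ≥ 1 (shape–rate) is (a−1)/b = 36/9 ≈ 4.00.

λ̂_MAP = 4.00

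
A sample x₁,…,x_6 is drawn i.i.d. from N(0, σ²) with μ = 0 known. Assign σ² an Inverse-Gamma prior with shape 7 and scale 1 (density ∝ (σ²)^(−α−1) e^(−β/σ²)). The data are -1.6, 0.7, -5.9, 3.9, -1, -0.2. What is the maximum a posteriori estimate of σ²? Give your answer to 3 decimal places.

Sum of squared deviations about the known mean: SS = (-1.6−0)² + (0.7−0)² + (-5.9−0)² + (3.9−0)² + (-1−0)² + (-0.2−0)² = 54.11.
The Normal likelihood contributes (σ²)^(−n/2) exp(−SS/(2σ²)), so the posterior is Inverse-Gamma(α + n/2, β + SS/2) = Inverse-Gamma(10, 28.055).
The mode of Inverse-Gamma(a, b) is b/(a+1) = 28.055/11 ≈ 2.550.

σ̂²_MAP = 2.550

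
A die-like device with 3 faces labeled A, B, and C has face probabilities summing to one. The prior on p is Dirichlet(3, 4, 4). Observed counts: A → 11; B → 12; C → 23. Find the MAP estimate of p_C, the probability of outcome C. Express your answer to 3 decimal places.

The posterior is Dirichlet(αᵢ + nᵢ) = Dirichlet(14, 16, 27).
For a Dirichlet(a₁,…,a_K) with all aᵢ > 1, the mode has j-th component (aⱼ − 1)/(Σaᵢ − K).
Here Σaᵢ = 57 and K = 3, so p_C = (27 − 1)/(57 − 3) = 26/54 ≈ 0.481.

MAP estimate of p_C = 0.481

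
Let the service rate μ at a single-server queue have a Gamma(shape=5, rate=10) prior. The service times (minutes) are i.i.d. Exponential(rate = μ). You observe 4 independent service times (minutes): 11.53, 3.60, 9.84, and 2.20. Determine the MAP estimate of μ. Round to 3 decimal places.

μ̂_MAP = 0.215

The Exponential(rate=μ) likelihood is ∝ μ^n e^(−μΣtᵢ). Here n = 4 and Σtᵢ = 11.53 + 3.60 + 9.84 + 2.20 = 27.17.
Posterior ∝ μ^4e^(−10μ) · μ^4e^(−27.17μ) = μ^8e^(−37.17μ), i.e. Gamma(9, 37.17).
Mode = (a−1)/b = 8/37.17 ≈ 0.215.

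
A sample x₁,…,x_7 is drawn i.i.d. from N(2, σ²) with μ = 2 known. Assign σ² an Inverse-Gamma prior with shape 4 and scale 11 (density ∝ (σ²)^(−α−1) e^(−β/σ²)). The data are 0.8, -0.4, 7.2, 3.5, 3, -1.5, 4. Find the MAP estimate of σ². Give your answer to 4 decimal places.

σ̂²_MAP = 4.4553

Sum of squared deviations about the known mean: SS = (0.8−2)² + (-0.4−2)² + (7.2−2)² + (3.5−2)² + (3−2)² + (-1.5−2)² + (4−2)² = 53.74.
The Normal likelihood contributes (σ²)^(−n/2) exp(−SS/(2σ²)), so the posterior is Inverse-Gamma(α + n/2, β + SS/2) = Inverse-Gamma(7.5, 37.87).
The mode of Inverse-Gamma(a, b) is b/(a+1) = 37.87/8.5 ≈ 4.4553.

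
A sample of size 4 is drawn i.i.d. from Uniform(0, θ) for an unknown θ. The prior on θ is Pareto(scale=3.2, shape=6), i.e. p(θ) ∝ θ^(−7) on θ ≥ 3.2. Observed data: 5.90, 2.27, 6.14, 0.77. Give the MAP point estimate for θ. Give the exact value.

The Uniform(0, θ) likelihood is θ^(−n) for θ ≥ max(xᵢ), zero otherwise. Here max(xᵢ) = 6.14.
Posterior ∝ θ^(−7) · θ^(−4) = θ^(−11) on θ ≥ max(3.2, 6.14) = 6.14.
This density is strictly decreasing in θ, so the posterior mode lies at the lower boundary of the support.

θ̂_MAP = 6.14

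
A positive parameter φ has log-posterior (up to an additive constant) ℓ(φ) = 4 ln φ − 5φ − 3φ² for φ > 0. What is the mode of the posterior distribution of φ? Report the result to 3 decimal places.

ℓ'(φ) = 4/φ − 5 − 6φ. Setting this to zero and multiplying by φ: 6φ² + 5φ − 4 = 0.
φ = (−5 + √(5² + 4·6·4)) / (2·6) = (−5 + √121) / 12 = (−5 + 11)/12 = 1/2.
ℓ''(φ) = −4/φ² − 6 < 0, confirming a maximum.

φ̂_MAP = 0.500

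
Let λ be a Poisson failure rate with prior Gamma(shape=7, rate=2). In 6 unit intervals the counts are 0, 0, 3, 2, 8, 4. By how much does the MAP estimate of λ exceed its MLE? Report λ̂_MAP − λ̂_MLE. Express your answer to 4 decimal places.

MAP − MLE = 0.0417

Σxᵢ = 17. Posterior is Gamma(24, 8); MAP = (24−1)/8 = 23/8 ≈ 2.87500.
MLE = x̄ = 17/6 ≈ 2.83333.
Difference = 23/8 − 17/6 = 1/24 ≈ 0.0417.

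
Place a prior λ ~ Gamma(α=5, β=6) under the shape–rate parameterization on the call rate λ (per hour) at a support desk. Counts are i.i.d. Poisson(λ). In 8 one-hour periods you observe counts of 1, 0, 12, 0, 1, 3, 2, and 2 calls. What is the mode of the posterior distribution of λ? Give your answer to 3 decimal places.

Σxᵢ = 1+0+12+0+1+3+2+2 = 21, with n = 8.
Posterior ∝ λ^4e^(−6λ) · λ^21e^(−8λ) = λ^25e^(−14λ), i.e. Gamma(shape=26, rate=14).
The mode of a Gamma(a, b) with a ≥ 1 (shape–rate) is (a−1)/b = 25/14 ≈ 1.786.

λ̂_MAP = 1.786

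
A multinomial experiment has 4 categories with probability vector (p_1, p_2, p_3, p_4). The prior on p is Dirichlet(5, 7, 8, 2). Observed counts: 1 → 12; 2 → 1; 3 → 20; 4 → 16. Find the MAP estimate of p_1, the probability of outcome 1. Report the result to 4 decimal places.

The posterior is Dirichlet(αᵢ + nᵢ) = Dirichlet(17, 8, 28, 18).
For a Dirichlet(a₁,…,a_K) with all aᵢ > 1, the mode has j-th component (aⱼ − 1)/(Σaᵢ − K).
Here Σaᵢ = 71 and K = 4, so p_1 = (17 − 1)/(71 − 4) = 16/67 ≈ 0.2388.

MAP estimate: 0.2388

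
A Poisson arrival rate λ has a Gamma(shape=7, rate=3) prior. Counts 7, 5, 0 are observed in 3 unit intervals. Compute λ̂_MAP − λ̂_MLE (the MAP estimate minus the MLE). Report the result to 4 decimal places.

MAP − MLE = -1.0000

Σxᵢ = 12. Posterior is Gamma(19, 6); MAP = (19−1)/6 = 18/6 ≈ 3.00000.
MLE = x̄ = 12/3 ≈ 4.00000.
Difference = 18/6 − 12/3 = -1 ≈ -1.0000.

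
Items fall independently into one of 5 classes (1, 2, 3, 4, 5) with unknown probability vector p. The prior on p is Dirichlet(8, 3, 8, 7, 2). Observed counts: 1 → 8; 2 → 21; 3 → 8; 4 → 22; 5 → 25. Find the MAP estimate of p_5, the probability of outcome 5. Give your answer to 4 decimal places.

The posterior is Dirichlet(αᵢ + nᵢ) = Dirichlet(16, 24, 16, 29, 27).
For a Dirichlet(a₁,…,a_K) with all aᵢ > 1, the mode has j-th component (aⱼ − 1)/(Σaᵢ − K).
Here Σaᵢ = 112 and K = 5, so p_5 = (27 − 1)/(112 − 5) = 26/107 ≈ 0.2430.

MAP estimate: 0.2430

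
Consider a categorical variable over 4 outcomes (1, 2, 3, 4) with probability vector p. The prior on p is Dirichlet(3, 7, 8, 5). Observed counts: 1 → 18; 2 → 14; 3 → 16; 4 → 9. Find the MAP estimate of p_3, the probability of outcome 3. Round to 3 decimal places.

The posterior is Dirichlet(αᵢ + nᵢ) = Dirichlet(21, 21, 24, 14).
For a Dirichlet(a₁,…,a_K) with all aᵢ > 1, the mode has j-th component (aⱼ − 1)/(Σaᵢ − K).
Here Σaᵢ = 80 and K = 4, so p_3 = (24 − 1)/(80 − 4) = 23/76 ≈ 0.303.

MAP estimate: 0.303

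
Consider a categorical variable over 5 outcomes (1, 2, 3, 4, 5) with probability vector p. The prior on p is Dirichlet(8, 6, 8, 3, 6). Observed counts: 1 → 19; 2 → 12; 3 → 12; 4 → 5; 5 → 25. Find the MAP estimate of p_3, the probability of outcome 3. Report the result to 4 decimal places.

MAP estimate: 0.1919

The posterior is Dirichlet(αᵢ + nᵢ) = Dirichlet(27, 18, 20, 8, 31).
For a Dirichlet(a₁,…,a_K) with all aᵢ > 1, the mode has j-th component (aⱼ − 1)/(Σaᵢ − K).
Here Σaᵢ = 104 and K = 5, so p_3 = (20 − 1)/(104 − 5) = 19/99 ≈ 0.1919.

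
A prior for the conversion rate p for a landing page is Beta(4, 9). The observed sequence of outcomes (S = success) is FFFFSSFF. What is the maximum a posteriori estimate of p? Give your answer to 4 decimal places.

Prior: Beta(4, 9).
Data: 2 successes in 8 trials (from the sequence). The binomial likelihood contributes p^2(1−p)^6, so the posterior is Beta(4+2, 9+6) = Beta(6, 15).
For Beta(a, b) with a, b > 1 the mode is (a−1)/(a+b−2) = 5/19 ≈ 0.2632.

p̂_MAP = 0.2632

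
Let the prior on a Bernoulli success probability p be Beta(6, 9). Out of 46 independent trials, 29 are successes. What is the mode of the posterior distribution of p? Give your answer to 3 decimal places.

p̂_MAP = 0.576

Prior: Beta(6, 9).
Data: 29 successes in 46 trials. The binomial likelihood contributes p^29(1−p)^17, so the posterior is Beta(6+29, 9+17) = Beta(35, 26).
For Beta(a, b) with a, b > 1 the mode is (a−1)/(a+b−2) = 34/59 ≈ 0.576.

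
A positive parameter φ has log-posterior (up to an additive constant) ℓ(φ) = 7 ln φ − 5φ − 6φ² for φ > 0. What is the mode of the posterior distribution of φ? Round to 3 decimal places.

φ̂_MAP = 0.583

ℓ'(φ) = 7/φ − 5 − 12φ. Setting this to zero and multiplying by φ: 12φ² + 5φ − 7 = 0.
φ = (−5 + √(5² + 4·12·7)) / (2·12) = (−5 + √361) / 24 = (−5 + 19)/24 = 7/12.
ℓ''(φ) = −7/φ² − 12 < 0, confirming a maximum.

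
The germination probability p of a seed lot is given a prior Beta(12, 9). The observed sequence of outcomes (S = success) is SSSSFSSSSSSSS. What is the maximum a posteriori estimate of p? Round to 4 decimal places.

Prior: Beta(12, 9).
Data: 12 successes in 13 trials (from the sequence). The binomial likelihood contributes p^12(1−p)^1, so the posterior is Beta(12+12, 9+1) = Beta(24, 10).
For Beta(a, b) with a, b > 1 the mode is (a−1)/(a+b−2) = 23/32 ≈ 0.7188.

p̂_MAP = 0.7188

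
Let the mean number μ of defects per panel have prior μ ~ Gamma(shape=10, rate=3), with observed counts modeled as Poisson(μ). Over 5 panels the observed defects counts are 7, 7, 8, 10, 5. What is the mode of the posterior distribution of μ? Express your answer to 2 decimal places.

Σxᵢ = 7+7+8+10+5 = 37, with n = 5.
Posterior ∝ μ^9e^(−3μ) · μ^37e^(−5μ) = μ^46e^(−8μ), i.e. Gamma(shape=47, rate=8).
The mode of a Gamma(a, b) with a ≥ 1 (shape–rate) is (a−1)/b = 46/8 ≈ 5.75.

μ̂_MAP = 5.75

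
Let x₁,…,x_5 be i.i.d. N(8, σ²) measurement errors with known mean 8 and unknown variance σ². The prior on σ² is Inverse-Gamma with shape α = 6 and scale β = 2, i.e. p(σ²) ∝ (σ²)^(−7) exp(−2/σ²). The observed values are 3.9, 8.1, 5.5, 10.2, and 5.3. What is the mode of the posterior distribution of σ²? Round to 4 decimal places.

σ̂²_MAP = 2.0632

Sum of squared deviations about the known mean: SS = (3.9−8)² + (8.1−8)² + (5.5−8)² + (10.2−8)² + (5.3−8)² = 35.2.
The Normal likelihood contributes (σ²)^(−n/2) exp(−SS/(2σ²)), so the posterior is Inverse-Gamma(α + n/2, β + SS/2) = Inverse-Gamma(8.5, 19.6).
The mode of Inverse-Gamma(a, b) is b/(a+1) = 19.6/9.5 ≈ 2.0632.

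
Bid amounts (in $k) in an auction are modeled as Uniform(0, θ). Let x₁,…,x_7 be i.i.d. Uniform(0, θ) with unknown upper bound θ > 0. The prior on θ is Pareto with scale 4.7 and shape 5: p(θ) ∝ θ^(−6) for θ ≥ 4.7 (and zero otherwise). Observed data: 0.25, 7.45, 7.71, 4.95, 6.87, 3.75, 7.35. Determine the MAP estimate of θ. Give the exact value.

θ̂_MAP = 7.71

The Uniform(0, θ) likelihood is θ^(−n) for θ ≥ max(xᵢ), zero otherwise. Here max(xᵢ) = 7.71.
Posterior ∝ θ^(−6) · θ^(−7) = θ^(−13) on θ ≥ max(4.7, 7.71) = 7.71.
This density is strictly decreasing in θ, so the posterior mode lies at the lower boundary of the support.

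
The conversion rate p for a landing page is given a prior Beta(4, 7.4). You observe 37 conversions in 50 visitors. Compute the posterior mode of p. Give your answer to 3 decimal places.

p̂_MAP = 0.673

Prior: Beta(4, 7.4).
Data: 37 successes in 50 trials. The binomial likelihood contributes p^37(1−p)^13, so the posterior is Beta(4+37, 7.4+13) = Beta(41, 20.4).
For Beta(a, b) with a, b > 1 the mode is (a−1)/(a+b−2) = 40/59.4 ≈ 0.673.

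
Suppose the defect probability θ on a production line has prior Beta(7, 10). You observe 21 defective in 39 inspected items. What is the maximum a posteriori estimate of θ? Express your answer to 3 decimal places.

θ̂_MAP = 0.500

Prior: Beta(7, 10).
Data: 21 successes in 39 trials. The binomial likelihood contributes θ^21(1−θ)^18, so the posterior is Beta(7+21, 10+18) = Beta(28, 28).
For Beta(a, b) with a, b > 1 the mode is (a−1)/(a+b−2) = 27/54 ≈ 0.500.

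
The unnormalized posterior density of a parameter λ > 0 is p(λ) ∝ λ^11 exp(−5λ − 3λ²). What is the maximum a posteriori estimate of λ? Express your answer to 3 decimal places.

λ̂_MAP = 1.000

ℓ'(λ) = 11/λ − 5 − 6λ. Setting this to zero and multiplying by λ: 6λ² + 5λ − 11 = 0.
λ = (−5 + √(5² + 4·6·11)) / (2·6) = (−5 + √289) / 12 = (−5 + 17)/12 = 1.
ℓ''(λ) = −11/λ² − 6 < 0, confirming a maximum.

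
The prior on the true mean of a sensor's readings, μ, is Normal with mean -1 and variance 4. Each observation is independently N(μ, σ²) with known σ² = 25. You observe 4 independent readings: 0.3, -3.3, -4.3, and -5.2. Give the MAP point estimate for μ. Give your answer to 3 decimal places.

μ̂_MAP = -1.829

n = 4; x̄ = (0.3 + (-3.3) + (-4.3) + (-5.2))/4 = -12.5/4 = -3.125.
For a Normal prior and Normal likelihood with known variance, the posterior is Normal; its mode equals its mean, the precision-weighted average.
Prior precision 1/σ₀² = 1/4 = 0.25; data precision n/σ² = 4/25 = 0.16.
μ̂ = (0.25·(-1) + 0.16·(-3.125)) / (0.25 + 0.16) = (-0.75)/0.41 = -75/41 ≈ -1.829.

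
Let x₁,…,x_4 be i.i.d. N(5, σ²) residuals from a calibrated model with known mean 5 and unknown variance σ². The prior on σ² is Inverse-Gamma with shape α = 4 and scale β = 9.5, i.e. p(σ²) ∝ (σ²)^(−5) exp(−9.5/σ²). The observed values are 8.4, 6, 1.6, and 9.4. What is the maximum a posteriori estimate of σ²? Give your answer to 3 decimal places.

σ̂²_MAP = 4.463

Sum of squared deviations about the known mean: SS = (8.4−5)² + (6−5)² + (1.6−5)² + (9.4−5)² = 43.48.
The Normal likelihood contributes (σ²)^(−n/2) exp(−SS/(2σ²)), so the posterior is Inverse-Gamma(α + n/2, β + SS/2) = Inverse-Gamma(6, 31.24).
The mode of Inverse-Gamma(a, b) is b/(a+1) = 31.24/7 ≈ 4.463.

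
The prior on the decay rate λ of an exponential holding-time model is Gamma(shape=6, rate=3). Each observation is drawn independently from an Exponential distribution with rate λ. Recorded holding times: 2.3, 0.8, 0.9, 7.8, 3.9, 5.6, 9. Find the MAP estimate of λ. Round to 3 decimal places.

The Exponential(rate=λ) likelihood is ∝ λ^n e^(−λΣtᵢ). Here n = 7 and Σtᵢ = 2.3 + 0.8 + 0.9 + 7.8 + 3.9 + 5.6 + 9 = 30.3.
Posterior ∝ λ^5e^(−3λ) · λ^7e^(−30.3λ) = λ^12e^(−33.3λ), i.e. Gamma(13, 33.3).
Mode = (a−1)/b = 12/33.3 ≈ 0.360.

λ̂_MAP = 0.360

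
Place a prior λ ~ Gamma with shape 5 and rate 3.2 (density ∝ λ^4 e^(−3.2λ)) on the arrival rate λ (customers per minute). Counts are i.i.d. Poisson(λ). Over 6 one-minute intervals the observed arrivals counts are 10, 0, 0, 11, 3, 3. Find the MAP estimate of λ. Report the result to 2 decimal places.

λ̂_MAP = 3.37

Σxᵢ = 10+0+0+11+3+3 = 27, with n = 6.
Posterior ∝ λ^4e^(−3.2λ) · λ^27e^(−6λ) = λ^31e^(−9.2λ), i.e. Gamma(shape=32, rate=9.2).
The mode of a Gamma(a, b) with a ≥ 1 (shape–rate) is (a−1)/b = 31/9.2 ≈ 3.37.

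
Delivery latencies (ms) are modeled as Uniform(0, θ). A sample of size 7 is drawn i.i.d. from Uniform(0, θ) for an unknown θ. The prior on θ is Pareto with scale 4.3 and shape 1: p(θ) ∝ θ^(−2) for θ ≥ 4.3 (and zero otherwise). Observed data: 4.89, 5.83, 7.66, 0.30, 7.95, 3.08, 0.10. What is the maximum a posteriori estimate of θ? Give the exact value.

θ̂_MAP = 7.95

The Uniform(0, θ) likelihood is θ^(−n) for θ ≥ max(xᵢ), zero otherwise. Here max(xᵢ) = 7.95.
Posterior ∝ θ^(−2) · θ^(−7) = θ^(−9) on θ ≥ max(4.3, 7.95) = 7.95.
This density is strictly decreasing in θ, so the posterior mode lies at the lower boundary of the support.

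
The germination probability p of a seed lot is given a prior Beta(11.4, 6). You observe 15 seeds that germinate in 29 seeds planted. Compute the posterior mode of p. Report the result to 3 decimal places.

p̂_MAP = 0.572

Prior: Beta(11.4, 6).
Data: 15 successes in 29 trials. The binomial likelihood contributes p^15(1−p)^14, so the posterior is Beta(11.4+15, 6+14) = Beta(26.4, 20).
For Beta(a, b) with a, b > 1 the mode is (a−1)/(a+b−2) = 25.4/44.4 ≈ 0.572.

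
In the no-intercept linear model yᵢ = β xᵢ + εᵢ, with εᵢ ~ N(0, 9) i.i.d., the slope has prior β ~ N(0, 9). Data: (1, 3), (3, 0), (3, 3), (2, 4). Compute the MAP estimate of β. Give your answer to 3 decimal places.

β̂_MAP = 0.833

log p(β | y) = −Σ(yᵢ − βxᵢ)²/(2·9) − β²/(2·9) + const.
Setting the derivative to zero: Σxᵢ(yᵢ − βxᵢ)/9 − β/9 = 0, so β = Σxᵢyᵢ / (Σxᵢ² + σ²/τ²).
Σxᵢyᵢ = 1·3 + 3·0 + 3·3 + 2·4 = 20; Σxᵢ² = 23; σ²/τ² = 1.
β̂_MAP = 20 / (23 + 1) = 20/24 ≈ 0.833.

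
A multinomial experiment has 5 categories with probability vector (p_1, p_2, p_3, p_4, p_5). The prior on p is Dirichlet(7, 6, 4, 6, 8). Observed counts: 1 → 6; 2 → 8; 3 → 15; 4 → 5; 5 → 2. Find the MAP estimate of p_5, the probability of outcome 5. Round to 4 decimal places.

The posterior is Dirichlet(αᵢ + nᵢ) = Dirichlet(13, 14, 19, 11, 10).
For a Dirichlet(a₁,…,a_K) with all aᵢ > 1, the mode has j-th component (aⱼ − 1)/(Σaᵢ − K).
Here Σaᵢ = 67 and K = 5, so p_5 = (10 − 1)/(67 − 5) = 9/62 ≈ 0.1452.

MAP estimate: 0.1452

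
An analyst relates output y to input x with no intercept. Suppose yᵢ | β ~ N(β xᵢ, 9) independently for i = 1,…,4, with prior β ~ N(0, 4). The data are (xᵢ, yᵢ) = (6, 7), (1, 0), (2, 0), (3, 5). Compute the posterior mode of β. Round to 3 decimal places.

log p(β | y) = −Σ(yᵢ − βxᵢ)²/(2·9) − β²/(2·4) + const.
Setting the derivative to zero: Σxᵢ(yᵢ − βxᵢ)/9 − β/4 = 0, so β = Σxᵢyᵢ / (Σxᵢ² + σ²/τ²).
Σxᵢyᵢ = 6·7 + 1·0 + 2·0 + 3·5 = 57; Σxᵢ² = 50; σ²/τ² = 2.25.
β̂_MAP = 57 / (50 + 2.25) = 57/52.25 ≈ 1.091.

β̂_MAP = 1.091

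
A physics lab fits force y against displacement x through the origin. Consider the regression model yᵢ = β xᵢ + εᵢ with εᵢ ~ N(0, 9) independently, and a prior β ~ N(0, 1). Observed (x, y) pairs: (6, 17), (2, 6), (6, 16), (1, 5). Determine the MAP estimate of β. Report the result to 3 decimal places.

log p(β | y) = −Σ(yᵢ − βxᵢ)²/(2·9) − β²/(2·1) + const.
Setting the derivative to zero: Σxᵢ(yᵢ − βxᵢ)/9 − β/1 = 0, so β = Σxᵢyᵢ / (Σxᵢ² + σ²/τ²).
Σxᵢyᵢ = 6·17 + 2·6 + 6·16 + 1·5 = 215; Σxᵢ² = 77; σ²/τ² = 9.
β̂_MAP = 215 / (77 + 9) = 215/86 ≈ 2.500.

β̂_MAP = 2.500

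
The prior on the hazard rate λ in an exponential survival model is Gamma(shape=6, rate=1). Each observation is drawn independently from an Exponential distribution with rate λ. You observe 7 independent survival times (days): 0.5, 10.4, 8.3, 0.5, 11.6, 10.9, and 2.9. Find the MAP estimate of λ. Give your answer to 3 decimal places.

The Exponential(rate=λ) likelihood is ∝ λ^n e^(−λΣtᵢ). Here n = 7 and Σtᵢ = 0.5 + 10.4 + 8.3 + 0.5 + 11.6 + 10.9 + 2.9 = 45.1.
Posterior ∝ λ^5e^(−1λ) · λ^7e^(−45.1λ) = λ^12e^(−46.1λ), i.e. Gamma(13, 46.1).
Mode = (a−1)/b = 12/46.1 ≈ 0.260.

λ̂_MAP = 0.260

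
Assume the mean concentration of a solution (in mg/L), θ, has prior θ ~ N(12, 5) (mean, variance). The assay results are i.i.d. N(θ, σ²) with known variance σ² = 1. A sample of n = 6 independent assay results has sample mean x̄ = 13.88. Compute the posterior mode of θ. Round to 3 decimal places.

n = 6, x̄ = 13.88.
For a Normal prior and Normal likelihood with known variance, the posterior is Normal; its mode equals its mean, the precision-weighted average.
Prior precision 1/σ₀² = 1/5 = 0.2; data precision n/σ² = 6/1 = 6.
θ̂ = (0.2·12 + 6·13.88) / (0.2 + 6) = 85.68/6.2 = 2142/155 ≈ 13.819.

θ̂_MAP = 13.819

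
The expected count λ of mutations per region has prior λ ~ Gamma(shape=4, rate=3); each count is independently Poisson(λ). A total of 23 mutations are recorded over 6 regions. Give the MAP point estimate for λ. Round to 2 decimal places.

λ̂_MAP = 2.89

Σxᵢ = 23, n = 6.
Posterior ∝ λ^3e^(−3λ) · λ^23e^(−6λ) = λ^26e^(−9λ), i.e. Gamma(shape=27, rate=9).
The mode of a Gamma(a, b) with a ≥ 1 (shape–rate) is (a−1)/b = 26/9 ≈ 2.89.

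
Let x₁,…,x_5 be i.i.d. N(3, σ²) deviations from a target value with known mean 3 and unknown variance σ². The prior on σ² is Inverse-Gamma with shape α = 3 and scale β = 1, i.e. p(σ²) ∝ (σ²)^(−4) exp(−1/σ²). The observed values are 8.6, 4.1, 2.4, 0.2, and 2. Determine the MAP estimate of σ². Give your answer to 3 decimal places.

σ̂²_MAP = 3.367

Sum of squared deviations about the known mean: SS = (8.6−3)² + (4.1−3)² + (2.4−3)² + (0.2−3)² + (2−3)² = 41.77.
The Normal likelihood contributes (σ²)^(−n/2) exp(−SS/(2σ²)), so the posterior is Inverse-Gamma(α + n/2, β + SS/2) = Inverse-Gamma(5.5, 21.885).
The mode of Inverse-Gamma(a, b) is b/(a+1) = 21.885/6.5 ≈ 3.367.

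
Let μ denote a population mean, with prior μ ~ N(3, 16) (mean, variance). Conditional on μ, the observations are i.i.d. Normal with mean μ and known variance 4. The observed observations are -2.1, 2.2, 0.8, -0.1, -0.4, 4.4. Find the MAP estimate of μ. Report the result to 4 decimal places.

μ̂_MAP = 0.8880

n = 6; x̄ = ((-2.1) + 2.2 + 0.8 + (-0.1) + (-0.4) + 4.4)/6 = 4.8/6 = 0.8.
For a Normal prior and Normal likelihood with known variance, the posterior is Normal; its mode equals its mean, the precision-weighted average.
Prior precision 1/σ₀² = 1/16 = 0.0625; data precision n/σ² = 6/4 = 1.5.
μ̂ = (0.0625·3 + 1.5·0.8) / (0.0625 + 1.5) = 1.3875/1.5625 = 0.8880.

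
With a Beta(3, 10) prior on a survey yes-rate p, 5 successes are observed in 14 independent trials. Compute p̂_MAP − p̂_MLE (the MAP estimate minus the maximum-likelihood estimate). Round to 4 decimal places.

MAP − MLE = -0.0771

Posterior is Beta(8, 19); MAP = (8−1)/(27−2) = 7/25 ≈ 0.28000.
MLE ignores the prior: p̂_MLE = k/n = 5/14 ≈ 0.35714.
Difference = 7/25 − 5/14 = -27/350 ≈ -0.0771.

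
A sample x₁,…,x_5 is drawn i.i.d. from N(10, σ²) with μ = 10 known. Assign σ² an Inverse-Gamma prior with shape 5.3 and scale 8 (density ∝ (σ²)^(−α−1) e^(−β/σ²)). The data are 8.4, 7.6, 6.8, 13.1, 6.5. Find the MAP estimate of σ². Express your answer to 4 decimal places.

Sum of squared deviations about the known mean: SS = (8.4−10)² + (7.6−10)² + (6.8−10)² + (13.1−10)² + (6.5−10)² = 40.42.
The Normal likelihood contributes (σ²)^(−n/2) exp(−SS/(2σ²)), so the posterior is Inverse-Gamma(α + n/2, β + SS/2) = Inverse-Gamma(7.8, 28.21).
The mode of Inverse-Gamma(a, b) is b/(a+1) = 28.21/8.8 ≈ 3.2057.

σ̂²_MAP = 3.2057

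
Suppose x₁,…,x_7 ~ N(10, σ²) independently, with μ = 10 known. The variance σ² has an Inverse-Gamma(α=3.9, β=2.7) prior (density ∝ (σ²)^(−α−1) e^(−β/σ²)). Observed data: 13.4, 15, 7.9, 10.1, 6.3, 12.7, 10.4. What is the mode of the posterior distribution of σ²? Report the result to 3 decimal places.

Sum of squared deviations about the known mean: SS = (13.4−10)² + (15−10)² + (7.9−10)² + (10.1−10)² + (6.3−10)² + (12.7−10)² + (10.4−10)² = 62.12.
The Normal likelihood contributes (σ²)^(−n/2) exp(−SS/(2σ²)), so the posterior is Inverse-Gamma(α + n/2, β + SS/2) = Inverse-Gamma(7.4, 33.76).
The mode of Inverse-Gamma(a, b) is b/(a+1) = 33.76/8.4 ≈ 4.019.

σ̂²_MAP = 4.019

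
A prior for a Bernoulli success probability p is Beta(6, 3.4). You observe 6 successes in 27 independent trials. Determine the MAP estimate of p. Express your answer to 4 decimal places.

Prior: Beta(6, 3.4).
Data: 6 successes in 27 trials. The binomial likelihood contributes p^6(1−p)^21, so the posterior is Beta(6+6, 3.4+21) = Beta(12, 24.4).
For Beta(a, b) with a, b > 1 the mode is (a−1)/(a+b−2) = 11/34.4 ≈ 0.3198.

p̂_MAP = 0.3198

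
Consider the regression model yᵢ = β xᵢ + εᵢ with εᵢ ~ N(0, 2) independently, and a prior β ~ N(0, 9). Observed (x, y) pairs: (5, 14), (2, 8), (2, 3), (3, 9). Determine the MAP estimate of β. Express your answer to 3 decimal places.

β̂_MAP = 2.818

log p(β | y) = −Σ(yᵢ − βxᵢ)²/(2·2) − β²/(2·9) + const.
Setting the derivative to zero: Σxᵢ(yᵢ − βxᵢ)/2 − β/9 = 0, so β = Σxᵢyᵢ / (Σxᵢ² + σ²/τ²).
Σxᵢyᵢ = 5·14 + 2·8 + 2·3 + 3·9 = 119; Σxᵢ² = 42; σ²/τ² = 2/9.
β̂_MAP = 119 / (42 + 2/9) = 119/(380/9) = 1071/380 ≈ 2.818.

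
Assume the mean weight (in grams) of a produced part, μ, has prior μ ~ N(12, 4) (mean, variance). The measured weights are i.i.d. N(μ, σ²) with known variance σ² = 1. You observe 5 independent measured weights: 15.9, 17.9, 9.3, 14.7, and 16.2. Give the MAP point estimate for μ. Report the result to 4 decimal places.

n = 5; x̄ = (15.9 + 17.9 + 9.3 + 14.7 + 16.2)/5 = 74/5 = 14.8.
For a Normal prior and Normal likelihood with known variance, the posterior is Normal; its mode equals its mean, the precision-weighted average.
Prior precision 1/σ₀² = 1/4 = 0.25; data precision n/σ² = 5/1 = 5.
μ̂ = (0.25·12 + 5·14.8) / (0.25 + 5) = 77/5.25 = 44/3 ≈ 14.6667.

μ̂_MAP = 14.6667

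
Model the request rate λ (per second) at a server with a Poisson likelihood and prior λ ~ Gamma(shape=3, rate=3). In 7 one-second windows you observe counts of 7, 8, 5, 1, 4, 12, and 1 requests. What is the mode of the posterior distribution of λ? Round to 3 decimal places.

Σxᵢ = 7+8+5+1+4+12+1 = 38, with n = 7.
Posterior ∝ λ^2e^(−3λ) · λ^38e^(−7λ) = λ^40e^(−10λ), i.e. Gamma(shape=41, rate=10).
The mode of a Gamma(a, b) with a ≥ 1 (shape–rate) is (a−1)/b = 40/10 ≈ 4.000.

λ̂_MAP = 4.000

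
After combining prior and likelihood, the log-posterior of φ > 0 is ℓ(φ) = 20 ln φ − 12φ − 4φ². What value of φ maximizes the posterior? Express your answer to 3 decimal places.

ℓ'(φ) = 20/φ − 12 − 8φ. Setting this to zero and multiplying by φ: 8φ² + 12φ − 20 = 0.
φ = (−12 + √(12² + 4·8·20)) / (2·8) = (−12 + √784) / 16 = (−12 + 28)/16 = 1.
ℓ''(φ) = −20/φ² − 8 < 0, confirming a maximum.

φ̂_MAP = 1.000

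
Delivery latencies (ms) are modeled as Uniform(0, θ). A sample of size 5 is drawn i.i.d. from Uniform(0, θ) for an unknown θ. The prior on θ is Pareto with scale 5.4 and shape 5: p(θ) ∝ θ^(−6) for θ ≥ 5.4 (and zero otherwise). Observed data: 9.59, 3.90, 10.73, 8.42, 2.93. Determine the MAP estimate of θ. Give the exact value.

The Uniform(0, θ) likelihood is θ^(−n) for θ ≥ max(xᵢ), zero otherwise. Here max(xᵢ) = 10.73.
Posterior ∝ θ^(−6) · θ^(−5) = θ^(−11) on θ ≥ max(5.4, 10.73) = 10.73.
This density is strictly decreasing in θ, so the posterior mode lies at the lower boundary of the support.

θ̂_MAP = 10.73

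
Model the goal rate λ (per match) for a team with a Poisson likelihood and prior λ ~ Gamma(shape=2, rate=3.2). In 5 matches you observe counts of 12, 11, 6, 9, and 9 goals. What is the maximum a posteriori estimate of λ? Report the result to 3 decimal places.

Σxᵢ = 12+11+6+9+9 = 47, with n = 5.
Posterior ∝ λe^(−3.2λ) · λ^47e^(−5λ) = λ^48e^(−8.2λ), i.e. Gamma(shape=49, rate=8.2).
The mode of a Gamma(a, b) with a ≥ 1 (shape–rate) is (a−1)/b = 48/8.2 ≈ 5.854.

λ̂_MAP = 5.854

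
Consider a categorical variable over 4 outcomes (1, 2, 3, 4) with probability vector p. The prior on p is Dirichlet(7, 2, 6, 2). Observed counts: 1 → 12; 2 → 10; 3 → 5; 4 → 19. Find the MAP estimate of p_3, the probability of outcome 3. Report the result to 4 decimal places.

The posterior is Dirichlet(αᵢ + nᵢ) = Dirichlet(19, 12, 11, 21).
For a Dirichlet(a₁,…,a_K) with all aᵢ > 1, the mode has j-th component (aⱼ − 1)/(Σaᵢ − K).
Here Σaᵢ = 63 and K = 4, so p_3 = (11 − 1)/(63 − 4) = 10/59 ≈ 0.1695.

MAP estimate: 0.1695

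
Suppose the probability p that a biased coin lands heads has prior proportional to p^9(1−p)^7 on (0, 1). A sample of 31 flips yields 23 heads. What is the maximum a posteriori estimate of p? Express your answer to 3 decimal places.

p̂_MAP = 0.681

The prior density ∝ p^9(1−p)^7 is the kernel of Beta(10, 8).
Data: 23 successes in 31 trials. The binomial likelihood contributes p^23(1−p)^8, so the posterior is Beta(10+23, 8+8) = Beta(33, 16).
For Beta(a, b) with a, b > 1 the mode is (a−1)/(a+b−2) = 32/47 ≈ 0.681.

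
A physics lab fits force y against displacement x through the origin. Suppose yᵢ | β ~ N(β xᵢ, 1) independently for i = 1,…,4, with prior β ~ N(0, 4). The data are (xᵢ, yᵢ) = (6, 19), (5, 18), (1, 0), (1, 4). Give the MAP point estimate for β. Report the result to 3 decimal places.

β̂_MAP = 3.289

log p(β | y) = −Σ(yᵢ − βxᵢ)²/(2·1) − β²/(2·4) + const.
Setting the derivative to zero: Σxᵢ(yᵢ − βxᵢ)/1 − β/4 = 0, so β = Σxᵢyᵢ / (Σxᵢ² + σ²/τ²).
Σxᵢyᵢ = 6·19 + 5·18 + 1·0 + 1·4 = 208; Σxᵢ² = 63; σ²/τ² = 0.25.
β̂_MAP = 208 / (63 + 0.25) = 208/63.25 ≈ 3.289.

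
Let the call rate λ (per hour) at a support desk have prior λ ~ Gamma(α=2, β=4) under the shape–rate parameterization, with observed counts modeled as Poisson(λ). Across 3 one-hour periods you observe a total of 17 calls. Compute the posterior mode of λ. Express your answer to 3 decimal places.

Σxᵢ = 17, n = 3.
Posterior ∝ λe^(−4λ) · λ^17e^(−3λ) = λ^18e^(−7λ), i.e. Gamma(shape=19, rate=7).
The mode of a Gamma(a, b) with a ≥ 1 (shape–rate) is (a−1)/b = 18/7 ≈ 2.571.

λ̂_MAP = 2.571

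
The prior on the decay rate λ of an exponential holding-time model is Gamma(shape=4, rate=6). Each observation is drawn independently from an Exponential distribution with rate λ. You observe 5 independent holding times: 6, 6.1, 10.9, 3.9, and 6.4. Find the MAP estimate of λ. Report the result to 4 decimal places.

The Exponential(rate=λ) likelihood is ∝ λ^n e^(−λΣtᵢ). Here n = 5 and Σtᵢ = 6 + 6.1 + 10.9 + 3.9 + 6.4 = 33.3.
Posterior ∝ λ^3e^(−6λ) · λ^5e^(−33.3λ) = λ^8e^(−39.3λ), i.e. Gamma(9, 39.3).
Mode = (a−1)/b = 8/39.3 ≈ 0.2036.

λ̂_MAP = 0.2036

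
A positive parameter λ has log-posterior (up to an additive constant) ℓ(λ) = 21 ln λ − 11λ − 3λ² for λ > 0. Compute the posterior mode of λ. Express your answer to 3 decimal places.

λ̂_MAP = 1.167

ℓ'(λ) = 21/λ − 11 − 6λ. Setting this to zero and multiplying by λ: 6λ² + 11λ − 21 = 0.
λ = (−11 + √(11² + 4·6·21)) / (2·6) = (−11 + √625) / 12 = (−11 + 25)/12 = 7/6.
ℓ''(λ) = −21/λ² − 6 < 0, confirming a maximum.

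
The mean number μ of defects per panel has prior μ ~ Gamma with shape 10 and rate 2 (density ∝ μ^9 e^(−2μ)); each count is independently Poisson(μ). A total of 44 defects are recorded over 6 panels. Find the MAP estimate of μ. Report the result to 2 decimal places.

Σxᵢ = 44, n = 6.
Posterior ∝ μ^9e^(−2μ) · μ^44e^(−6μ) = μ^53e^(−8μ), i.e. Gamma(shape=54, rate=8).
The mode of a Gamma(a, b) with a ≥ 1 (shape–rate) is (a−1)/b = 53/8 ≈ 6.63.

μ̂_MAP = 6.63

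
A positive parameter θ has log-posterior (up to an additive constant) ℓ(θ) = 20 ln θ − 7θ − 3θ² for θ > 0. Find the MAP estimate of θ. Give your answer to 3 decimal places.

ℓ'(θ) = 20/θ − 7 − 6θ. Setting this to zero and multiplying by θ: 6θ² + 7θ − 20 = 0.
θ = (−7 + √(7² + 4·6·20)) / (2·6) = (−7 + √529) / 12 = (−7 + 23)/12 = 4/3.
ℓ''(θ) = −20/θ² − 6 < 0, confirming a maximum.

θ̂_MAP = 1.333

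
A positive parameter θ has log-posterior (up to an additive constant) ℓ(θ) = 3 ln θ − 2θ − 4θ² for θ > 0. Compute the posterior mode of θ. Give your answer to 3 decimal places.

θ̂_MAP = 0.500

ℓ'(θ) = 3/θ − 2 − 8θ. Setting this to zero and multiplying by θ: 8θ² + 2θ − 3 = 0.
θ = (−2 + √(2² + 4·8·3)) / (2·8) = (−2 + √100) / 16 = (−2 + 10)/16 = 1/2.
ℓ''(θ) = −3/θ² − 8 < 0, confirming a maximum.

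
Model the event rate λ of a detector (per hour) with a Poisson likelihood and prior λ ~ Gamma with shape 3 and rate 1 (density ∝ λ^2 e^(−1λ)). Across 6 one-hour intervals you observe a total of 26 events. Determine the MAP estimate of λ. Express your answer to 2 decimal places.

Σxᵢ = 26, n = 6.
Posterior ∝ λ^2e^(−1λ) · λ^26e^(−6λ) = λ^28e^(−7λ), i.e. Gamma(shape=29, rate=7).
The mode of a Gamma(a, b) with a ≥ 1 (shape–rate) is (a−1)/b = 28/7 ≈ 4.00.

λ̂_MAP = 4.00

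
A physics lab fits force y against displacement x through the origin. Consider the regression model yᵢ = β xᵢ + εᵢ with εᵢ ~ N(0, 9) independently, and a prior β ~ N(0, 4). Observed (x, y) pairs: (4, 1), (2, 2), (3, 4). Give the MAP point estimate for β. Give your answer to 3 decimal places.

log p(β | y) = −Σ(yᵢ − βxᵢ)²/(2·9) − β²/(2·4) + const.
Setting the derivative to zero: Σxᵢ(yᵢ − βxᵢ)/9 − β/4 = 0, so β = Σxᵢyᵢ / (Σxᵢ² + σ²/τ²).
Σxᵢyᵢ = 4·1 + 2·2 + 3·4 = 20; Σxᵢ² = 29; σ²/τ² = 2.25.
β̂_MAP = 20 / (29 + 2.25) = 20/31.25 ≈ 0.640.

β̂_MAP = 0.640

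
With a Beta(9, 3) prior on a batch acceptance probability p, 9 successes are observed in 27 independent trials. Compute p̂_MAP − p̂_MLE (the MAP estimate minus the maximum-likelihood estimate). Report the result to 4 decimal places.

MAP − MLE = 0.1261

Posterior is Beta(18, 21); MAP = (18−1)/(39−2) = 17/37 ≈ 0.45946.
MLE ignores the prior: p̂_MLE = k/n = 9/27 ≈ 0.33333.
Difference = 17/37 − 9/27 = 14/111 ≈ 0.1261.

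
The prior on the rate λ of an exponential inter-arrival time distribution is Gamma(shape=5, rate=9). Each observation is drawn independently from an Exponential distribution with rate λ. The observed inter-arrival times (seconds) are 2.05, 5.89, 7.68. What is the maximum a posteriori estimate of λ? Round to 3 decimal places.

The Exponential(rate=λ) likelihood is ∝ λ^n e^(−λΣtᵢ). Here n = 3 and Σtᵢ = 2.05 + 5.89 + 7.68 = 15.62.
Posterior ∝ λ^4e^(−9λ) · λ^3e^(−15.62λ) = λ^7e^(−24.62λ), i.e. Gamma(8, 24.62).
Mode = (a−1)/b = 7/24.62 ≈ 0.284.

λ̂_MAP = 0.284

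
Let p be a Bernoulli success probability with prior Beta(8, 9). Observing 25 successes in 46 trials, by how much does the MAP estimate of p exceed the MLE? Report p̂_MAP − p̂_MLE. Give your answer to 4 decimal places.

MAP − MLE = -0.0189

Posterior is Beta(33, 30); MAP = (33−1)/(63−2) = 32/61 ≈ 0.52459.
MLE ignores the prior: p̂_MLE = k/n = 25/46 ≈ 0.54348.
Difference = 32/61 − 25/46 = -53/2806 ≈ -0.0189.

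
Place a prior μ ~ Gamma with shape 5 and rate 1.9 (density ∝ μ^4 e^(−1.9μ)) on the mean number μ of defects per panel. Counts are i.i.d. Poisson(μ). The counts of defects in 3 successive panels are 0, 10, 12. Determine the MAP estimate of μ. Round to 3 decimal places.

μ̂_MAP = 5.306

Σxᵢ = 0+10+12 = 22, with n = 3.
Posterior ∝ μ^4e^(−1.9μ) · μ^22e^(−3μ) = μ^26e^(−4.9μ), i.e. Gamma(shape=27, rate=4.9).
The mode of a Gamma(a, b) with a ≥ 1 (shape–rate) is (a−1)/b = 26/4.9 ≈ 5.306.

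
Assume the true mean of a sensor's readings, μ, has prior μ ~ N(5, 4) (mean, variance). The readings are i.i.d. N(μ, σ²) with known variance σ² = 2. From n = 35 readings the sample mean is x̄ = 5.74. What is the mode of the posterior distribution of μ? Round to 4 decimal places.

μ̂_MAP = 5.7296

n = 35, x̄ = 5.74.
For a Normal prior and Normal likelihood with known variance, the posterior is Normal; its mode equals its mean, the precision-weighted average.
Prior precision 1/σ₀² = 1/4 = 0.25; data precision n/σ² = 35/2 = 17.5.
μ̂ = (0.25·5 + 17.5·5.74) / (0.25 + 17.5) = 101.7/17.75 = 2034/355 ≈ 5.7296.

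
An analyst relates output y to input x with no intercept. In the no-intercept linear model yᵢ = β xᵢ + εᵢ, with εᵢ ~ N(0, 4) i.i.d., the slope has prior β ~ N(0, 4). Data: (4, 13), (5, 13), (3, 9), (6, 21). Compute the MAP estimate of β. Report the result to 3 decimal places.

β̂_MAP = 3.103

log p(β | y) = −Σ(yᵢ − βxᵢ)²/(2·4) − β²/(2·4) + const.
Setting the derivative to zero: Σxᵢ(yᵢ − βxᵢ)/4 − β/4 = 0, so β = Σxᵢyᵢ / (Σxᵢ² + σ²/τ²).
Σxᵢyᵢ = 4·13 + 5·13 + 3·9 + 6·21 = 270; Σxᵢ² = 86; σ²/τ² = 1.
β̂_MAP = 270 / (86 + 1) = 270/87 ≈ 3.103.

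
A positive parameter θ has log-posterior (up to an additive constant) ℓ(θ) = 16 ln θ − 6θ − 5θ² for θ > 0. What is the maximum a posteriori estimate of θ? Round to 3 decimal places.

θ̂_MAP = 1.000

ℓ'(θ) = 16/θ − 6 − 10θ. Setting this to zero and multiplying by θ: 10θ² + 6θ − 16 = 0.
θ = (−6 + √(6² + 4·10·16)) / (2·10) = (−6 + √676) / 20 = (−6 + 26)/20 = 1.
ℓ''(θ) = −16/θ² − 10 < 0, confirming a maximum.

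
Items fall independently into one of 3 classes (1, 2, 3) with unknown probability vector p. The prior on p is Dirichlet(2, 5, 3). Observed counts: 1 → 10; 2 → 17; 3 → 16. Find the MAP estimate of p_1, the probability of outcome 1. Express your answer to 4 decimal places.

MAP estimate: 0.2200

The posterior is Dirichlet(αᵢ + nᵢ) = Dirichlet(12, 22, 19).
For a Dirichlet(a₁,…,a_K) with all aᵢ > 1, the mode has j-th component (aⱼ − 1)/(Σaᵢ − K).
Here Σaᵢ = 53 and K = 3, so p_1 = (12 − 1)/(53 − 3) = 11/50 ≈ 0.2200.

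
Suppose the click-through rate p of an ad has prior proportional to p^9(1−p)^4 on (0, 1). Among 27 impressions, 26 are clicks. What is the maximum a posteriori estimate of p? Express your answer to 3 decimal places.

p̂_MAP = 0.875

The prior density ∝ p^9(1−p)^4 is the kernel of Beta(10, 5).
Data: 26 successes in 27 trials. The binomial likelihood contributes p^26(1−p)^1, so the posterior is Beta(10+26, 5+1) = Beta(36, 6).
For Beta(a, b) with a, b > 1 the mode is (a−1)/(a+b−2) = 35/40 ≈ 0.875.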